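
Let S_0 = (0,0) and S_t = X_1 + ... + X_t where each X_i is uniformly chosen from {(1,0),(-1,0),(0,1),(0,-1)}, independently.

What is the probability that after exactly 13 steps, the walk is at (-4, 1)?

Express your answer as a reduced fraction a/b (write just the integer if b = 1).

Let h be the number of horizontal steps (so 13-h are vertical). To end at (-4,1) need (h-4)/2 right-steps and ((13-h)+1)/2 up-steps.
Sum over h with 4 ≤ h ≤ 12, h ≡ 0 (mod 2), 13-h ≡ 1 (mod 2):
h=4: C(13,4)·C(4,0)·C(9,5) = 715·1·126 = 90090
h=6: C(13,6)·C(6,1)·C(7,4) = 1716·6·35 = 360360
h=8: C(13,8)·C(8,2)·C(5,3) = 1287·28·10 = 360360
h=10: C(13,10)·C(10,3)·C(3,2) = 286·120·3 = 102960
h=12: C(13,12)·C(12,4)·C(1,1) = 13·495·1 = 6435
Total favorable: 920205
Total paths: 4^13 = 67108864
P = 920205/67108864 = 920205/67108864

Answer: 920205/67108864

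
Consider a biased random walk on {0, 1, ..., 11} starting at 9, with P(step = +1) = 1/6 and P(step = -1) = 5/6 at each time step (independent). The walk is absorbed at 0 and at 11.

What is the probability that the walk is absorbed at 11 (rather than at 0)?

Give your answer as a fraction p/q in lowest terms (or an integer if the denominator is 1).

Biased walk: p = 1/6, q = 5/6, r = q/p = 5
Gambler's ruin: P(hit 11 before 0 | start at 9) = (1 - r^a)/(1 - r^N)
r^9 = 1953125; r^11 = 48828125
P = (1 - 1953125) / (1 - 48828125) = -1953124 / -48828124 = 488281/12207031

Answer: 488281/12207031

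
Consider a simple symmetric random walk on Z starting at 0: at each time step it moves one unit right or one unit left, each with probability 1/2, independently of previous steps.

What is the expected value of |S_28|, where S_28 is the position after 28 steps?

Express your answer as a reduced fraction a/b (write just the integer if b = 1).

Answer: 35102025/8388608

Derivation:
S_28 takes values m ≡ 0 (mod 2) with |m| ≤ 28; P(S_28=m) = C(28,(28+m)/2)/2^28.
Total paths: 2^28 = 268435456
Distribution: P(S=-28)=1/268435456, P(S=-26)=28/268435456, P(S=-24)=378/268435456, P(S=-22)=3276/268435456, P(S=-20)=20475/268435456, P(S=-18)=98280/268435456, P(S=-16)=376740/268435456, P(S=-14)=1184040/268435456, P(S=-12)=3108105/268435456, P(S=-10)=6906900/268435456, P(S=-8)=13123110/268435456, P(S=-6)=21474180/268435456, P(S=-4)=30421755/268435456, P(S=-2)=37442160/268435456, P(S=0)=40116600/268435456, P(S=2)=37442160/268435456, P(S=4)=30421755/268435456, P(S=6)=21474180/268435456, P(S=8)=13123110/268435456, P(S=10)=6906900/268435456, P(S=12)=3108105/268435456, P(S=14)=1184040/268435456, P(S=16)=376740/268435456, P(S=18)=98280/268435456, P(S=20)=20475/268435456, P(S=22)=3276/268435456, P(S=24)=378/268435456, P(S=26)=28/268435456, P(S=28)=1/268435456
E[|S_28|] = Σ_m |m|·P(S_28=m) = 1123264800/268435456 = 35102025/8388608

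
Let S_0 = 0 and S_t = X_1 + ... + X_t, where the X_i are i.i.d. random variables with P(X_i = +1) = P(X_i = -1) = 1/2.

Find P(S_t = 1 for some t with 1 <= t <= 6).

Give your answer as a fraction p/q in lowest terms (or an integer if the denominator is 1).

Count via complement. Let g(t,s) = #length-t paths at position s with S_1..S_t all ≠ 1.
g(t,s) = g(t-1,s-1) + g(t-1,s+1) for s ≠ 1; g(t,1) = 0.
t=0: g(0,0)=1
t=1: g(1,-1)=1
t=2: g(2,-2)=1 g(2,0)=1
t=3: g(3,-3)=1 g(3,-1)=2
t=4: g(4,-4)=1 g(4,-2)=3 g(4,0)=2
t=5: g(5,-5)=1 g(5,-3)=4 g(5,-1)=5
t=6: g(6,-6)=1 g(6,-4)=5 g(6,-2)=9 g(6,0)=5
Paths never hitting 1: Σ_s g(6,s) = 20
Paths hitting 1: 2^6 - 20 = 44
P = 44/64 = 11/16

Answer: 11/16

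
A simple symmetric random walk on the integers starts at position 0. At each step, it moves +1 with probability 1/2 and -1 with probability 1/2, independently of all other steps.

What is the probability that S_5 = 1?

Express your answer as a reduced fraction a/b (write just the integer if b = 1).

Answer: 5/16

Derivation:
To reach position 1 after 5 steps: need 3 steps of +1 and 2 of -1.
Favorable paths: C(5,3) = 10
Total paths: 2^5 = 32
P = 10/32 = 5/16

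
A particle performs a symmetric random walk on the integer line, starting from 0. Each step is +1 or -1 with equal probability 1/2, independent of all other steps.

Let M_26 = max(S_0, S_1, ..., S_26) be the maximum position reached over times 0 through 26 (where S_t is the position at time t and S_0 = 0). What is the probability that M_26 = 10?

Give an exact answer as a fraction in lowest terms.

Answer: 1562275/67108864

Derivation:
Let M_26 = max(S_0,...,S_26). Use the reflection principle: for j ≥ 1, #{paths with M_26 ≥ j} = #{S_26 ≥ j} + #{S_26 ≥ j+1}.
By reflection, #{M_26 ≥ 10} = #{S_26 ≥ 10} + #{S_26 ≥ 11} = 2533987 + 971712 = 3505699.
#{M_26 ≥ 11} = #{S_26 ≥ 11} + #{S_26 ≥ 12} = 971712 + 971712 = 1943424.
#{M_26 = 10} = 3505699 - 1943424 = 1562275.
P(M_26 = 10) = 1562275/67108864 = 1562275/67108864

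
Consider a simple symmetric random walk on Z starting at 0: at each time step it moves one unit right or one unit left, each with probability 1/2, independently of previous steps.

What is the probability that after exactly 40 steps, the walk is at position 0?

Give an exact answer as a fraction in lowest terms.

Answer: 34461632205/274877906944

Derivation:
To return to 0 after 40 steps: need exactly 20 steps of +1 and 20 of -1.
Favorable paths: C(40,20) = 137846528820
Total paths: 2^40 = 1099511627776
P = 137846528820/1099511627776 = 34461632205/274877906944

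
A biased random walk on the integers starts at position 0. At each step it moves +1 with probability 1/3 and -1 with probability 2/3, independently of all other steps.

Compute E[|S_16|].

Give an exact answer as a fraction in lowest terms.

S_16 takes values m ≡ 0 (mod 2) with |m| ≤ 16; P(S_16=m) = C(16,(16+m)/2) · (1/3)^((16+m)/2) · (2/3)^((16-m)/2).
Distribution: P(S=-16)=65536/43046721, P(S=-14)=524288/43046721, P(S=-12)=655360/14348907, P(S=-10)=4587520/43046721, P(S=-8)=7454720/43046721, P(S=-6)=2981888/14348907, P(S=-4)=8200192/43046721, P(S=-2)=5857280/43046721, P(S=0)=366080/4782969, P(S=2)=1464320/43046721, P(S=4)=512512/43046721, P(S=6)=46592/14348907, P(S=8)=29120/43046721, P(S=10)=4480/43046721, P(S=12)=160/14348907, P(S=14)=32/43046721, P(S=16)=1/43046721
E[|S_16|] = Σ_m |m|·P(S_16=m) = 80595056/14348907

Answer: 80595056/14348907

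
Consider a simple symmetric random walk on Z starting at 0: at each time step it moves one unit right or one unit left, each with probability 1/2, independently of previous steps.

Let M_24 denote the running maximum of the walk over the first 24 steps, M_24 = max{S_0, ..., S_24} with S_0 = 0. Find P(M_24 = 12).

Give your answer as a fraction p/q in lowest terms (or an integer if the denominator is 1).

Answer: 33649/4194304

Derivation:
Let M_24 = max(S_0,...,S_24). Use the reflection principle: for j ≥ 1, #{paths with M_24 ≥ j} = #{S_24 ≥ j} + #{S_24 ≥ j+1}.
By reflection, #{M_24 ≥ 12} = #{S_24 ≥ 12} + #{S_24 ≥ 13} = 190051 + 55455 = 245506.
#{M_24 ≥ 13} = #{S_24 ≥ 13} + #{S_24 ≥ 14} = 55455 + 55455 = 110910.
#{M_24 = 12} = 245506 - 110910 = 134596.
P(M_24 = 12) = 134596/16777216 = 33649/4194304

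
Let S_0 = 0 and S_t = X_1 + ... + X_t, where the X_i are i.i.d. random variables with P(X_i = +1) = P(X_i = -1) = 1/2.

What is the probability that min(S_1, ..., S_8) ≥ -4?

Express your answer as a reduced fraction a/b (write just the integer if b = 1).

Answer: 119/128

Derivation:
Let f(t,s) = #length-t paths at position s with S_1..S_t all ≥ -4.
f(t,s) = f(t-1,s-1) + f(t-1,s+1) for s ≥ -4; f(t,s) = 0 for s < -4.
t=0: f(0,0)=1
t=1: f(1,-1)=1 f(1,1)=1
t=2: f(2,-2)=1 f(2,0)=2 f(2,2)=1
t=3: f(3,-3)=1 f(3,-1)=3 f(3,1)=3 f(3,3)=1
t=4: f(4,-4)=1 f(4,-2)=4 f(4,0)=6 f(4,2)=4 f(4,4)=1
t=5: f(5,-3)=5 f(5,-1)=10 f(5,1)=10 f(5,3)=5 f(5,5)=1
t=6: f(6,-4)=5 f(6,-2)=15 f(6,0)=20 f(6,2)=15 f(6,4)=6 f(6,6)=1
t=7: f(7,-3)=20 f(7,-1)=35 f(7,1)=35 f(7,3)=21 f(7,5)=7 f(7,7)=1
t=8: f(8,-4)=20 f(8,-2)=55 f(8,0)=70 f(8,2)=56 f(8,4)=28 f(8,6)=8 f(8,8)=1
Σ_s f(8,s) = 238
P = 238/256 = 119/128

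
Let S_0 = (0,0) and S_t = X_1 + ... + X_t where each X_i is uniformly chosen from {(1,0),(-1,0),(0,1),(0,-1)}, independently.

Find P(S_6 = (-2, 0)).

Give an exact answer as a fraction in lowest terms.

Let h be the number of horizontal steps (so 6-h are vertical). To end at (-2,0) need (h-2)/2 right-steps and ((6-h)+0)/2 up-steps.
Sum over h with 2 ≤ h ≤ 6, h ≡ 0 (mod 2), 6-h ≡ 0 (mod 2):
h=2: C(6,2)·C(2,0)·C(4,2) = 15·1·6 = 90
h=4: C(6,4)·C(4,1)·C(2,1) = 15·4·2 = 120
h=6: C(6,6)·C(6,2)·C(0,0) = 1·15·1 = 15
Total favorable: 225
Total paths: 4^6 = 4096
P = 225/4096 = 225/4096

Answer: 225/4096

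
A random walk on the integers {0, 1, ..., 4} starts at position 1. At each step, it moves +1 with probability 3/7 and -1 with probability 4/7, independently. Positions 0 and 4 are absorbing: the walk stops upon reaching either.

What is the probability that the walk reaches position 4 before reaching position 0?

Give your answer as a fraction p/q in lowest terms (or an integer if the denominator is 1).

Biased walk: p = 3/7, q = 4/7, r = q/p = 4/3
Gambler's ruin: P(hit 4 before 0 | start at 1) = (1 - r^a)/(1 - r^N)
r^1 = 4/3; r^4 = 256/81
P = (1 - 4/3) / (1 - 256/81) = -1/3 / -175/81 = 27/175

Answer: 27/175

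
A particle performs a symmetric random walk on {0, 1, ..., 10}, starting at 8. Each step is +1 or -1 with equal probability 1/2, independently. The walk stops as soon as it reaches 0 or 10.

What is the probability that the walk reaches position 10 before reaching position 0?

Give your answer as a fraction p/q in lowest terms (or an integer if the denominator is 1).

Answer: 4/5

Derivation:
Symmetric walk (p = 1/2): the harmonic-function argument gives P(hit 10 before 0 | start at 8) = a/N.
P = 8/10 = 4/5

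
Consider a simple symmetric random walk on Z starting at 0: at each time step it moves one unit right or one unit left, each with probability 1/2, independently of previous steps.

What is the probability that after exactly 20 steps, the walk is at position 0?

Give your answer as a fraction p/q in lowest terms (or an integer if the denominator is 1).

Answer: 46189/262144

Derivation:
To return to 0 after 20 steps: need exactly 10 steps of +1 and 10 of -1.
Favorable paths: C(20,10) = 184756
Total paths: 2^20 = 1048576
P = 184756/1048576 = 46189/262144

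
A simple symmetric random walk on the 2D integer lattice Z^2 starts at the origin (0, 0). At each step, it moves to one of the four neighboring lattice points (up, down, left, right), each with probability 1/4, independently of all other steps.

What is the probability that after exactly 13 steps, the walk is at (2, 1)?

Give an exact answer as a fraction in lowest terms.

Let h be the number of horizontal steps (so 13-h are vertical). To end at (2,1) need (h+2)/2 right-steps and ((13-h)+1)/2 up-steps.
Sum over h with 2 ≤ h ≤ 12, h ≡ 0 (mod 2), 13-h ≡ 1 (mod 2):
h=2: C(13,2)·C(2,2)·C(11,6) = 78·1·462 = 36036
h=4: C(13,4)·C(4,3)·C(9,5) = 715·4·126 = 360360
h=6: C(13,6)·C(6,4)·C(7,4) = 1716·15·35 = 900900
h=8: C(13,8)·C(8,5)·C(5,3) = 1287·56·10 = 720720
h=10: C(13,10)·C(10,6)·C(3,2) = 286·210·3 = 180180
h=12: C(13,12)·C(12,7)·C(1,1) = 13·792·1 = 10296
Total favorable: 2208492
Total paths: 4^13 = 67108864
P = 2208492/67108864 = 552123/16777216

Answer: 552123/16777216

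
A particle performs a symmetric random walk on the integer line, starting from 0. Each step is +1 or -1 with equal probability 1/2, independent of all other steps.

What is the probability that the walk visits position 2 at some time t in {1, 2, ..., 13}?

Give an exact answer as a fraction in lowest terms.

Count via complement. Let g(t,s) = #length-t paths at position s with S_1..S_t all ≠ 2.
g(t,s) = g(t-1,s-1) + g(t-1,s+1) for s ≠ 2; g(t,2) = 0.
t=0: g(0,0)=1
t=1: g(1,-1)=1 g(1,1)=1
t=2: g(2,-2)=1 g(2,0)=2
t=3: g(3,-3)=1 g(3,-1)=3 g(3,1)=2
t=4: g(4,-4)=1 g(4,-2)=4 g(4,0)=5
t=5: g(5,-5)=1 g(5,-3)=5 g(5,-1)=9 g(5,1)=5
t=6: g(6,-6)=1 g(6,-4)=6 g(6,-2)=14 g(6,0)=14
t=7: g(7,-7)=1 g(7,-5)=7 g(7,-3)=20 g(7,-1)=28 g(7,1)=14
t=8: g(8,-8)=1 g(8,-6)=8 g(8,-4)=27 g(8,-2)=48 g(8,0)=42
t=9: g(9,-9)=1 g(9,-7)=9 g(9,-5)=35 g(9,-3)=75 g(9,-1)=90 g(9,1)=42
t=10: g(10,-10)=1 g(10,-8)=10 g(10,-6)=44 g(10,-4)=110 g(10,-2)=165 g(10,0)=132
t=11: g(11,-11)=1 g(11,-9)=11 g(11,-7)=54 g(11,-5)=154 g(11,-3)=275 g(11,-1)=297 g(11,1)=132
t=12: g(12,-12)=1 g(12,-10)=12 g(12,-8)=65 g(12,-6)=208 g(12,-4)=429 g(12,-2)=572 g(12,0)=429
t=13: g(13,-13)=1 g(13,-11)=13 g(13,-9)=77 g(13,-7)=273 g(13,-5)=637 g(13,-3)=1001 g(13,-1)=1001 g(13,1)=429
Paths never hitting 2: Σ_s g(13,s) = 3432
Paths hitting 2: 2^13 - 3432 = 4760
P = 4760/8192 = 595/1024

Answer: 595/1024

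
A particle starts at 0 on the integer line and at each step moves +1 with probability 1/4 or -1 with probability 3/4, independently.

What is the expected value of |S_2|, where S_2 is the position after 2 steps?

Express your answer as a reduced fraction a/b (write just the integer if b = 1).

S_2 takes values m ≡ 0 (mod 2) with |m| ≤ 2; P(S_2=m) = C(2,(2+m)/2) · (1/4)^((2+m)/2) · (3/4)^((2-m)/2).
Distribution: P(S=-2)=9/16, P(S=0)=3/8, P(S=2)=1/16
E[|S_2|] = Σ_m |m|·P(S_2=m) = 5/4

Answer: 5/4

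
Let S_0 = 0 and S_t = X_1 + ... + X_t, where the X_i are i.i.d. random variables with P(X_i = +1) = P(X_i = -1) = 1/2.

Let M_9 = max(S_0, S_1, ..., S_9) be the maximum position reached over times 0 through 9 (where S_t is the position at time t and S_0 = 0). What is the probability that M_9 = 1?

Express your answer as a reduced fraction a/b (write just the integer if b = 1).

Let M_9 = max(S_0,...,S_9). Use the reflection principle: for j ≥ 1, #{paths with M_9 ≥ j} = #{S_9 ≥ j} + #{S_9 ≥ j+1}.
By reflection, #{M_9 ≥ 1} = #{S_9 ≥ 1} + #{S_9 ≥ 2} = 256 + 130 = 386.
#{M_9 ≥ 2} = #{S_9 ≥ 2} + #{S_9 ≥ 3} = 130 + 130 = 260.
#{M_9 = 1} = 386 - 260 = 126.
P(M_9 = 1) = 126/512 = 63/256

Answer: 63/256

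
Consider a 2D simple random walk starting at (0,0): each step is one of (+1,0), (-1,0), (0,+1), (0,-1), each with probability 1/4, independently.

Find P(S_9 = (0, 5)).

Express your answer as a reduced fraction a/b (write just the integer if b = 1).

Answer: 81/16384

Derivation:
Let h be the number of horizontal steps (so 9-h are vertical). To end at (0,5) need (h+0)/2 right-steps and ((9-h)+5)/2 up-steps.
Sum over h with 0 ≤ h ≤ 4, h ≡ 0 (mod 2), 9-h ≡ 1 (mod 2):
h=0: C(9,0)·C(0,0)·C(9,7) = 1·1·36 = 36
h=2: C(9,2)·C(2,1)·C(7,6) = 36·2·7 = 504
h=4: C(9,4)·C(4,2)·C(5,5) = 126·6·1 = 756
Total favorable: 1296
Total paths: 4^9 = 262144
P = 1296/262144 = 81/16384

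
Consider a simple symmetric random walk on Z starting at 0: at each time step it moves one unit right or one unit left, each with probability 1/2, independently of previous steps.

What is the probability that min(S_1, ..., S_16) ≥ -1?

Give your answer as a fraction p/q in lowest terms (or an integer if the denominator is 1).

Answer: 12155/32768

Derivation:
Let f(t,s) = #length-t paths at position s with S_1..S_t all ≥ -1.
f(t,s) = f(t-1,s-1) + f(t-1,s+1) for s ≥ -1; f(t,s) = 0 for s < -1.
t=0: f(0,0)=1
t=1: f(1,-1)=1 f(1,1)=1
t=2: f(2,0)=2 f(2,2)=1
t=3: f(3,-1)=2 f(3,1)=3 f(3,3)=1
t=4: f(4,0)=5 f(4,2)=4 f(4,4)=1
t=5: f(5,-1)=5 f(5,1)=9 f(5,3)=5 f(5,5)=1
t=6: f(6,0)=14 f(6,2)=14 f(6,4)=6 f(6,6)=1
t=7: f(7,-1)=14 f(7,1)=28 f(7,3)=20 f(7,5)=7 f(7,7)=1
t=8: f(8,0)=42 f(8,2)=48 f(8,4)=27 f(8,6)=8 f(8,8)=1
t=9: f(9,-1)=42 f(9,1)=90 f(9,3)=75 f(9,5)=35 f(9,7)=9 f(9,9)=1
t=10: f(10,0)=132 f(10,2)=165 f(10,4)=110 f(10,6)=44 f(10,8)=10 f(10,10)=1
t=11: f(11,-1)=132 f(11,1)=297 f(11,3)=275 f(11,5)=154 f(11,7)=54 f(11,9)=11 f(11,11)=1
t=12: f(12,0)=429 f(12,2)=572 f(12,4)=429 f(12,6)=208 f(12,8)=65 f(12,10)=12 f(12,12)=1
t=13: f(13,-1)=429 f(13,1)=1001 f(13,3)=1001 f(13,5)=637 f(13,7)=273 f(13,9)=77 f(13,11)=13 f(13,13)=1
t=14: f(14,0)=1430 f(14,2)=2002 f(14,4)=1638 f(14,6)=910 f(14,8)=350 f(14,10)=90 f(14,12)=14 f(14,14)=1
t=15: f(15,-1)=1430 f(15,1)=3432 f(15,3)=3640 f(15,5)=2548 f(15,7)=1260 f(15,9)=440 f(15,11)=104 f(15,13)=15 f(15,15)=1
t=16: f(16,0)=4862 f(16,2)=7072 f(16,4)=6188 f(16,6)=3808 f(16,8)=1700 f(16,10)=544 f(16,12)=119 f(16,14)=16 f(16,16)=1
Σ_s f(16,s) = 24310
P = 24310/65536 = 12155/32768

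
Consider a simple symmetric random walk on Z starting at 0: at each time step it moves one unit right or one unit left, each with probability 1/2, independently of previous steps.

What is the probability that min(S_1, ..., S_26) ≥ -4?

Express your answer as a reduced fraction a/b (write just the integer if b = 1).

Let f(t,s) = #length-t paths at position s with S_1..S_t all ≥ -4.
f(t,s) = f(t-1,s-1) + f(t-1,s+1) for s ≥ -4; f(t,s) = 0 for s < -4.
t=0: f(0,0)=1
t=1: f(1,-1)=1 f(1,1)=1
t=2: f(2,-2)=1 f(2,0)=2 f(2,2)=1
t=3: f(3,-3)=1 f(3,-1)=3 f(3,1)=3 f(3,3)=1
t=4: f(4,-4)=1 f(4,-2)=4 f(4,0)=6 f(4,2)=4 f(4,4)=1
t=5: f(5,-3)=5 f(5,-1)=10 f(5,1)=10 f(5,3)=5 f(5,5)=1
t=6: f(6,-4)=5 f(6,-2)=15 f(6,0)=20 f(6,2)=15 f(6,4)=6 f(6,6)=1
t=7: f(7,-3)=20 f(7,-1)=35 f(7,1)=35 f(7,3)=21 f(7,5)=7 f(7,7)=1
t=8: f(8,-4)=20 f(8,-2)=55 f(8,0)=70 f(8,2)=56 f(8,4)=28 f(8,6)=8 f(8,8)=1
t=9: f(9,-3)=75 f(9,-1)=125 f(9,1)=126 f(9,3)=84 f(9,5)=36 f(9,7)=9 f(9,9)=1
t=10: f(10,-4)=75 f(10,-2)=200 f(10,0)=251 f(10,2)=210 f(10,4)=120 f(10,6)=45 f(10,8)=10 f(10,10)=1
t=11: f(11,-3)=275 f(11,-1)=451 f(11,1)=461 f(11,3)=330 f(11,5)=165 f(11,7)=55 f(11,9)=11 f(11,11)=1
t=12: f(12,-4)=275 f(12,-2)=726 f(12,0)=912 f(12,2)=791 f(12,4)=495 f(12,6)=220 f(12,8)=66 f(12,10)=12 f(12,12)=1
t=13: f(13,-3)=1001 f(13,-1)=1638 f(13,1)=1703 f(13,3)=1286 f(13,5)=715 f(13,7)=286 f(13,9)=78 f(13,11)=13 f(13,13)=1
t=14: f(14,-4)=1001 f(14,-2)=2639 f(14,0)=3341 f(14,2)=2989 f(14,4)=2001 f(14,6)=1001 f(14,8)=364 f(14,10)=91 f(14,12)=14 f(14,14)=1
t=15: f(15,-3)=3640 f(15,-1)=5980 f(15,1)=6330 f(15,3)=4990 f(15,5)=3002 f(15,7)=1365 f(15,9)=455 f(15,11)=105 f(15,13)=15 f(15,15)=1
t=16: f(16,-4)=3640 f(16,-2)=9620 f(16,0)=12310 f(16,2)=11320 f(16,4)=7992 f(16,6)=4367 f(16,8)=1820 f(16,10)=560 f(16,12)=120 f(16,14)=16 f(16,16)=1
t=17: f(17,-3)=13260 f(17,-1)=21930 f(17,1)=23630 f(17,3)=19312 f(17,5)=12359 f(17,7)=6187 f(17,9)=2380 f(17,11)=680 f(17,13)=136 f(17,15)=17 f(17,17)=1
t=18: f(18,-4)=13260 f(18,-2)=35190 f(18,0)=45560 f(18,2)=42942 f(18,4)=31671 f(18,6)=18546 f(18,8)=8567 f(18,10)=3060 f(18,12)=816 f(18,14)=153 f(18,16)=18 f(18,18)=1
t=19: f(19,-3)=48450 f(19,-1)=80750 f(19,1)=88502 f(19,3)=74613 f(19,5)=50217 f(19,7)=27113 f(19,9)=11627 f(19,11)=3876 f(19,13)=969 f(19,15)=171 f(19,17)=19 f(19,19)=1
t=20: f(20,-4)=48450 f(20,-2)=129200 f(20,0)=169252 f(20,2)=163115 f(20,4)=124830 f(20,6)=77330 f(20,8)=38740 f(20,10)=15503 f(20,12)=4845 f(20,14)=1140 f(20,16)=190 f(20,18)=20 f(20,20)=1
t=21: f(21,-3)=177650 f(21,-1)=298452 f(21,1)=332367 f(21,3)=287945 f(21,5)=202160 f(21,7)=116070 f(21,9)=54243 f(21,11)=20348 f(21,13)=5985 f(21,15)=1330 f(21,17)=210 f(21,19)=21 f(21,21)=1
t=22: f(22,-4)=177650 f(22,-2)=476102 f(22,0)=630819 f(22,2)=620312 f(22,4)=490105 f(22,6)=318230 f(22,8)=170313 f(22,10)=74591 f(22,12)=26333 f(22,14)=7315 f(22,16)=1540 f(22,18)=231 f(22,20)=22 f(22,22)=1
t=23: f(23,-3)=653752 f(23,-1)=1106921 f(23,1)=1251131 f(23,3)=1110417 f(23,5)=808335 f(23,7)=488543 f(23,9)=244904 f(23,11)=100924 f(23,13)=33648 f(23,15)=8855 f(23,17)=1771 f(23,19)=253 f(23,21)=23 f(23,23)=1
t=24: f(24,-4)=653752 f(24,-2)=1760673 f(24,0)=2358052 f(24,2)=2361548 f(24,4)=1918752 f(24,6)=1296878 f(24,8)=733447 f(24,10)=345828 f(24,12)=134572 f(24,14)=42503 f(24,16)=10626 f(24,18)=2024 f(24,20)=276 f(24,22)=24 f(24,24)=1
t=25: f(25,-3)=2414425 f(25,-1)=4118725 f(25,1)=4719600 f(25,3)=4280300 f(25,5)=3215630 f(25,7)=2030325 f(25,9)=1079275 f(25,11)=480400 f(25,13)=177075 f(25,15)=53129 f(25,17)=12650 f(25,19)=2300 f(25,21)=300 f(25,23)=25 f(25,25)=1
t=26: f(26,-4)=2414425 f(26,-2)=6533150 f(26,0)=8838325 f(26,2)=8999900 f(26,4)=7495930 f(26,6)=5245955 f(26,8)=3109600 f(26,10)=1559675 f(26,12)=657475 f(26,14)=230204 f(26,16)=65779 f(26,18)=14950 f(26,20)=2600 f(26,22)=325 f(26,24)=26 f(26,26)=1
Σ_s f(26,s) = 45168320
P = 45168320/67108864 = 705755/1048576

Answer: 705755/1048576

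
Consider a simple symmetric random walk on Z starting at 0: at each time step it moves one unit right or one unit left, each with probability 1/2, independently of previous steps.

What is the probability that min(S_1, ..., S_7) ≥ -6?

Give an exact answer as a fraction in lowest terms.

Answer: 127/128

Derivation:
Let f(t,s) = #length-t paths at position s with S_1..S_t all ≥ -6.
f(t,s) = f(t-1,s-1) + f(t-1,s+1) for s ≥ -6; f(t,s) = 0 for s < -6.
t=0: f(0,0)=1
t=1: f(1,-1)=1 f(1,1)=1
t=2: f(2,-2)=1 f(2,0)=2 f(2,2)=1
t=3: f(3,-3)=1 f(3,-1)=3 f(3,1)=3 f(3,3)=1
t=4: f(4,-4)=1 f(4,-2)=4 f(4,0)=6 f(4,2)=4 f(4,4)=1
t=5: f(5,-5)=1 f(5,-3)=5 f(5,-1)=10 f(5,1)=10 f(5,3)=5 f(5,5)=1
t=6: f(6,-6)=1 f(6,-4)=6 f(6,-2)=15 f(6,0)=20 f(6,2)=15 f(6,4)=6 f(6,6)=1
t=7: f(7,-5)=7 f(7,-3)=21 f(7,-1)=35 f(7,1)=35 f(7,3)=21 f(7,5)=7 f(7,7)=1
Σ_s f(7,s) = 127
P = 127/128 = 127/128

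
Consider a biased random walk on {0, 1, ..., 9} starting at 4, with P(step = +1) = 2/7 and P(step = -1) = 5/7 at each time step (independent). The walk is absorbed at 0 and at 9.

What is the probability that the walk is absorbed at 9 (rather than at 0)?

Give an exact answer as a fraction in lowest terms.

Biased walk: p = 2/7, q = 5/7, r = q/p = 5/2
Gambler's ruin: P(hit 9 before 0 | start at 4) = (1 - r^a)/(1 - r^N)
r^4 = 625/16; r^9 = 1953125/512
P = (1 - 625/16) / (1 - 1953125/512) = -609/16 / -1952613/512 = 6496/650871

Answer: 6496/650871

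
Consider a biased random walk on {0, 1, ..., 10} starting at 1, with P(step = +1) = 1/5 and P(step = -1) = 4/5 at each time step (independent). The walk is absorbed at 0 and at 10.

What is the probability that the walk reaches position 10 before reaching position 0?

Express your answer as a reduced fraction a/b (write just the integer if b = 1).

Answer: 1/349525

Derivation:
Biased walk: p = 1/5, q = 4/5, r = q/p = 4
Gambler's ruin: P(hit 10 before 0 | start at 1) = (1 - r^a)/(1 - r^N)
r^1 = 4; r^10 = 1048576
P = (1 - 4) / (1 - 1048576) = -3 / -1048575 = 1/349525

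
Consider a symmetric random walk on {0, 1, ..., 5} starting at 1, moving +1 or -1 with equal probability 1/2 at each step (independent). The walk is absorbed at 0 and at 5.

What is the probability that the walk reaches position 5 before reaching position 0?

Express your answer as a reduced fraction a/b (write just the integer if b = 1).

Answer: 1/5

Derivation:
Symmetric walk (p = 1/2): the harmonic-function argument gives P(hit 5 before 0 | start at 1) = a/N.
P = 1/5 = 1/5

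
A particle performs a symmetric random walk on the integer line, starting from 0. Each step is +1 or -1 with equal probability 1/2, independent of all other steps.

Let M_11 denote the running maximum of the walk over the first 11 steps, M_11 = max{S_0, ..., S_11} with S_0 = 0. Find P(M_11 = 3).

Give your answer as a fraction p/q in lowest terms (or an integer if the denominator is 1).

Answer: 165/1024

Derivation:
Let M_11 = max(S_0,...,S_11). Use the reflection principle: for j ≥ 1, #{paths with M_11 ≥ j} = #{S_11 ≥ j} + #{S_11 ≥ j+1}.
By reflection, #{M_11 ≥ 3} = #{S_11 ≥ 3} + #{S_11 ≥ 4} = 562 + 232 = 794.
#{M_11 ≥ 4} = #{S_11 ≥ 4} + #{S_11 ≥ 5} = 232 + 232 = 464.
#{M_11 = 3} = 794 - 464 = 330.
P(M_11 = 3) = 330/2048 = 165/1024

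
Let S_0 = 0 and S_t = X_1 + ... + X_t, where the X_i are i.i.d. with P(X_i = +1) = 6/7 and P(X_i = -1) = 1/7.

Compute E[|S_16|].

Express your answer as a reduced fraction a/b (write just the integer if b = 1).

S_16 takes values m ≡ 0 (mod 2) with |m| ≤ 16; P(S_16=m) = C(16,(16+m)/2) · (6/7)^((16+m)/2) · (1/7)^((16-m)/2).
Distribution: P(S=-16)=1/33232930569601, P(S=-14)=96/33232930569601, P(S=-12)=4320/33232930569601, P(S=-10)=17280/4747561509943, P(S=-8)=336960/4747561509943, P(S=-6)=4852224/4747561509943, P(S=-4)=53374464/4747561509943, P(S=-2)=3202467840/33232930569601, P(S=0)=21616657920/33232930569601, P(S=2)=115288842240/33232930569601, P(S=4)=69173305344/4747561509943, P(S=6)=226385362944/4747561509943, P(S=8)=565963407360/4747561509943, P(S=10)=1044855521280/4747561509943, P(S=12)=9403699691520/33232930569601, P(S=14)=7522959753216/33232930569601, P(S=16)=2821109907456/33232930569601
E[|S_16|] = Σ_m |m|·P(S_16=m) = 379821167488720/33232930569601

Answer: 379821167488720/33232930569601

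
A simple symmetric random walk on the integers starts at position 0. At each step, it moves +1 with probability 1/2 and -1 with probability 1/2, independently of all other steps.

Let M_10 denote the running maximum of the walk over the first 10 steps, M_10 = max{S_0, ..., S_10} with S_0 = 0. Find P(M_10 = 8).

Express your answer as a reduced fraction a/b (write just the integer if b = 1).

Let M_10 = max(S_0,...,S_10). Use the reflection principle: for j ≥ 1, #{paths with M_10 ≥ j} = #{S_10 ≥ j} + #{S_10 ≥ j+1}.
By reflection, #{M_10 ≥ 8} = #{S_10 ≥ 8} + #{S_10 ≥ 9} = 11 + 1 = 12.
#{M_10 ≥ 9} = #{S_10 ≥ 9} + #{S_10 ≥ 10} = 1 + 1 = 2.
#{M_10 = 8} = 12 - 2 = 10.
P(M_10 = 8) = 10/1024 = 5/512

Answer: 5/512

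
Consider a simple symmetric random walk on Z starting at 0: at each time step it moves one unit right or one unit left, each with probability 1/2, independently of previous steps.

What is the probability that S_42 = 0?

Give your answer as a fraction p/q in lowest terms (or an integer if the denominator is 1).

To return to 0 after 42 steps: need exactly 21 steps of +1 and 21 of -1.
Favorable paths: C(42,21) = 538257874440
Total paths: 2^42 = 4398046511104
P = 538257874440/4398046511104 = 67282234305/549755813888

Answer: 67282234305/549755813888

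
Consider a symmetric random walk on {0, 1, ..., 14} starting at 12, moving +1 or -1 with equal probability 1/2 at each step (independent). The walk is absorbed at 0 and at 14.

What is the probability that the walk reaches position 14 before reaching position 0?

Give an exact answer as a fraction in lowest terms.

Answer: 6/7

Derivation:
Symmetric walk (p = 1/2): the harmonic-function argument gives P(hit 14 before 0 | start at 12) = a/N.
P = 12/14 = 6/7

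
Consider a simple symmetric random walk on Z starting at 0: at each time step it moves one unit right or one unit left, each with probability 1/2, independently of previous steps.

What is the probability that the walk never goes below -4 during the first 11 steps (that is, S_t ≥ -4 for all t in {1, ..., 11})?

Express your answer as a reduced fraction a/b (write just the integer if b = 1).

Answer: 1749/2048

Derivation:
Let f(t,s) = #length-t paths at position s with S_1..S_t all ≥ -4.
f(t,s) = f(t-1,s-1) + f(t-1,s+1) for s ≥ -4; f(t,s) = 0 for s < -4.
t=0: f(0,0)=1
t=1: f(1,-1)=1 f(1,1)=1
t=2: f(2,-2)=1 f(2,0)=2 f(2,2)=1
t=3: f(3,-3)=1 f(3,-1)=3 f(3,1)=3 f(3,3)=1
t=4: f(4,-4)=1 f(4,-2)=4 f(4,0)=6 f(4,2)=4 f(4,4)=1
t=5: f(5,-3)=5 f(5,-1)=10 f(5,1)=10 f(5,3)=5 f(5,5)=1
t=6: f(6,-4)=5 f(6,-2)=15 f(6,0)=20 f(6,2)=15 f(6,4)=6 f(6,6)=1
t=7: f(7,-3)=20 f(7,-1)=35 f(7,1)=35 f(7,3)=21 f(7,5)=7 f(7,7)=1
t=8: f(8,-4)=20 f(8,-2)=55 f(8,0)=70 f(8,2)=56 f(8,4)=28 f(8,6)=8 f(8,8)=1
t=9: f(9,-3)=75 f(9,-1)=125 f(9,1)=126 f(9,3)=84 f(9,5)=36 f(9,7)=9 f(9,9)=1
t=10: f(10,-4)=75 f(10,-2)=200 f(10,0)=251 f(10,2)=210 f(10,4)=120 f(10,6)=45 f(10,8)=10 f(10,10)=1
t=11: f(11,-3)=275 f(11,-1)=451 f(11,1)=461 f(11,3)=330 f(11,5)=165 f(11,7)=55 f(11,9)=11 f(11,11)=1
Σ_s f(11,s) = 1749
P = 1749/2048 = 1749/2048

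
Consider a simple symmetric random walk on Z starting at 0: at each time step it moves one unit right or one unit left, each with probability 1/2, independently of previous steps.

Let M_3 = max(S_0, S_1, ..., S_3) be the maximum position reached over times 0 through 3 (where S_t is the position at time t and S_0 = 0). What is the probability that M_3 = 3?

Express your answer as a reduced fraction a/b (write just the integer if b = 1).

Answer: 1/8

Derivation:
Let M_3 = max(S_0,...,S_3). Use the reflection principle: for j ≥ 1, #{paths with M_3 ≥ j} = #{S_3 ≥ j} + #{S_3 ≥ j+1}.
By reflection, #{M_3 ≥ 3} = #{S_3 ≥ 3} + #{S_3 ≥ 4} = 1 + 0 = 1.
#{M_3 ≥ 4} = #{S_3 ≥ 4} + #{S_3 ≥ 5} = 0 + 0 = 0.
#{M_3 = 3} = 1 - 0 = 1.
P(M_3 = 3) = 1/8 = 1/8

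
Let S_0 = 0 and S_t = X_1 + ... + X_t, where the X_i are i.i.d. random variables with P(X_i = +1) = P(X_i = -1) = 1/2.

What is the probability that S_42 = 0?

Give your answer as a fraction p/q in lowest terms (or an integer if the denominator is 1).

To return to 0 after 42 steps: need exactly 21 steps of +1 and 21 of -1.
Favorable paths: C(42,21) = 538257874440
Total paths: 2^42 = 4398046511104
P = 538257874440/4398046511104 = 67282234305/549755813888

Answer: 67282234305/549755813888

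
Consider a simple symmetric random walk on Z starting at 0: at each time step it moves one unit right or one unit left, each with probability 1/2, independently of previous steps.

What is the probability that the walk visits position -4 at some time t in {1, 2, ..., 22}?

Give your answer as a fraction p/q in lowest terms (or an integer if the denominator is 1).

Count via complement. Let g(t,s) = #length-t paths at position s with S_1..S_t all ≠ -4.
g(t,s) = g(t-1,s-1) + g(t-1,s+1) for s ≠ -4; g(t,-4) = 0.
t=0: g(0,0)=1
t=1: g(1,-1)=1 g(1,1)=1
t=2: g(2,-2)=1 g(2,0)=2 g(2,2)=1
t=3: g(3,-3)=1 g(3,-1)=3 g(3,1)=3 g(3,3)=1
t=4: g(4,-2)=4 g(4,0)=6 g(4,2)=4 g(4,4)=1
t=5: g(5,-3)=4 g(5,-1)=10 g(5,1)=10 g(5,3)=5 g(5,5)=1
t=6: g(6,-2)=14 g(6,0)=20 g(6,2)=15 g(6,4)=6 g(6,6)=1
t=7: g(7,-3)=14 g(7,-1)=34 g(7,1)=35 g(7,3)=21 g(7,5)=7 g(7,7)=1
t=8: g(8,-2)=48 g(8,0)=69 g(8,2)=56 g(8,4)=28 g(8,6)=8 g(8,8)=1
t=9: g(9,-3)=48 g(9,-1)=117 g(9,1)=125 g(9,3)=84 g(9,5)=36 g(9,7)=9 g(9,9)=1
t=10: g(10,-2)=165 g(10,0)=242 g(10,2)=209 g(10,4)=120 g(10,6)=45 g(10,8)=10 g(10,10)=1
t=11: g(11,-3)=165 g(11,-1)=407 g(11,1)=451 g(11,3)=329 g(11,5)=165 g(11,7)=55 g(11,9)=11 g(11,11)=1
t=12: g(12,-2)=572 g(12,0)=858 g(12,2)=780 g(12,4)=494 g(12,6)=220 g(12,8)=66 g(12,10)=12 g(12,12)=1
t=13: g(13,-3)=572 g(13,-1)=1430 g(13,1)=1638 g(13,3)=1274 g(13,5)=714 g(13,7)=286 g(13,9)=78 g(13,11)=13 g(13,13)=1
t=14: g(14,-2)=2002 g(14,0)=3068 g(14,2)=2912 g(14,4)=1988 g(14,6)=1000 g(14,8)=364 g(14,10)=91 g(14,12)=14 g(14,14)=1
t=15: g(15,-3)=2002 g(15,-1)=5070 g(15,1)=5980 g(15,3)=4900 g(15,5)=2988 g(15,7)=1364 g(15,9)=455 g(15,11)=105 g(15,13)=15 g(15,15)=1
t=16: g(16,-2)=7072 g(16,0)=11050 g(16,2)=10880 g(16,4)=7888 g(16,6)=4352 g(16,8)=1819 g(16,10)=560 g(16,12)=120 g(16,14)=16 g(16,16)=1
t=17: g(17,-3)=7072 g(17,-1)=18122 g(17,1)=21930 g(17,3)=18768 g(17,5)=12240 g(17,7)=6171 g(17,9)=2379 g(17,11)=680 g(17,13)=136 g(17,15)=17 g(17,17)=1
t=18: g(18,-2)=25194 g(18,0)=40052 g(18,2)=40698 g(18,4)=31008 g(18,6)=18411 g(18,8)=8550 g(18,10)=3059 g(18,12)=816 g(18,14)=153 g(18,16)=18 g(18,18)=1
t=19: g(19,-3)=25194 g(19,-1)=65246 g(19,1)=80750 g(19,3)=71706 g(19,5)=49419 g(19,7)=26961 g(19,9)=11609 g(19,11)=3875 g(19,13)=969 g(19,15)=171 g(19,17)=19 g(19,19)=1
t=20: g(20,-2)=90440 g(20,0)=145996 g(20,2)=152456 g(20,4)=121125 g(20,6)=76380 g(20,8)=38570 g(20,10)=15484 g(20,12)=4844 g(20,14)=1140 g(20,16)=190 g(20,18)=20 g(20,20)=1
t=21: g(21,-3)=90440 g(21,-1)=236436 g(21,1)=298452 g(21,3)=273581 g(21,5)=197505 g(21,7)=114950 g(21,9)=54054 g(21,11)=20328 g(21,13)=5984 g(21,15)=1330 g(21,17)=210 g(21,19)=21 g(21,21)=1
t=22: g(22,-2)=326876 g(22,0)=534888 g(22,2)=572033 g(22,4)=471086 g(22,6)=312455 g(22,8)=169004 g(22,10)=74382 g(22,12)=26312 g(22,14)=7314 g(22,16)=1540 g(22,18)=231 g(22,20)=22 g(22,22)=1
Paths never hitting -4: Σ_s g(22,s) = 2496144
Paths hitting -4: 2^22 - 2496144 = 1698160
P = 1698160/4194304 = 106135/262144

Answer: 106135/262144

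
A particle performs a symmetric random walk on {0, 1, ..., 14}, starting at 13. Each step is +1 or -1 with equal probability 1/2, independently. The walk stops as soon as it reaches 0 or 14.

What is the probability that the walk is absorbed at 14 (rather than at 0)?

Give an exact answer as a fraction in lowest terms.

Symmetric walk (p = 1/2): the harmonic-function argument gives P(hit 14 before 0 | start at 13) = a/N.
P = 13/14 = 13/14

Answer: 13/14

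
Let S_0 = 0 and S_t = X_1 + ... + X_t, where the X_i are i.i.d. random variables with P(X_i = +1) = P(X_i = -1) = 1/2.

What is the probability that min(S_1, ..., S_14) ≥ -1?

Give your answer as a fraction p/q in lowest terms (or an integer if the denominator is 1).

Answer: 6435/16384

Derivation:
Let f(t,s) = #length-t paths at position s with S_1..S_t all ≥ -1.
f(t,s) = f(t-1,s-1) + f(t-1,s+1) for s ≥ -1; f(t,s) = 0 for s < -1.
t=0: f(0,0)=1
t=1: f(1,-1)=1 f(1,1)=1
t=2: f(2,0)=2 f(2,2)=1
t=3: f(3,-1)=2 f(3,1)=3 f(3,3)=1
t=4: f(4,0)=5 f(4,2)=4 f(4,4)=1
t=5: f(5,-1)=5 f(5,1)=9 f(5,3)=5 f(5,5)=1
t=6: f(6,0)=14 f(6,2)=14 f(6,4)=6 f(6,6)=1
t=7: f(7,-1)=14 f(7,1)=28 f(7,3)=20 f(7,5)=7 f(7,7)=1
t=8: f(8,0)=42 f(8,2)=48 f(8,4)=27 f(8,6)=8 f(8,8)=1
t=9: f(9,-1)=42 f(9,1)=90 f(9,3)=75 f(9,5)=35 f(9,7)=9 f(9,9)=1
t=10: f(10,0)=132 f(10,2)=165 f(10,4)=110 f(10,6)=44 f(10,8)=10 f(10,10)=1
t=11: f(11,-1)=132 f(11,1)=297 f(11,3)=275 f(11,5)=154 f(11,7)=54 f(11,9)=11 f(11,11)=1
t=12: f(12,0)=429 f(12,2)=572 f(12,4)=429 f(12,6)=208 f(12,8)=65 f(12,10)=12 f(12,12)=1
t=13: f(13,-1)=429 f(13,1)=1001 f(13,3)=1001 f(13,5)=637 f(13,7)=273 f(13,9)=77 f(13,11)=13 f(13,13)=1
t=14: f(14,0)=1430 f(14,2)=2002 f(14,4)=1638 f(14,6)=910 f(14,8)=350 f(14,10)=90 f(14,12)=14 f(14,14)=1
Σ_s f(14,s) = 6435
P = 6435/16384 = 6435/16384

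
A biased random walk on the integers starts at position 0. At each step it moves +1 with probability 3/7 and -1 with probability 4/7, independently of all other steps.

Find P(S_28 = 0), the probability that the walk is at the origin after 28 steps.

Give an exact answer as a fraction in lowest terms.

To be at 0 after 28 steps: need exactly 14 steps of +1 and 14 of -1.
Number of such sequences: C(28,14) = 40116600
Each has probability (3/7)^14 · (4/7)^14 = 1283918464548864/459986536544739960976801
P = 40116600 · 1283918464548864/459986536544739960976801 = 51506443474920957542400/459986536544739960976801

Answer: 51506443474920957542400/459986536544739960976801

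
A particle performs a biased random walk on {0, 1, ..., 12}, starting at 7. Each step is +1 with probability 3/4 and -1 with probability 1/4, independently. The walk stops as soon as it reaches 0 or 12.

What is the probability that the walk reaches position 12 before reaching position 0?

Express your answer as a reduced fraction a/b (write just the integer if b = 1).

Answer: 265599/265720

Derivation:
Biased walk: p = 3/4, q = 1/4, r = q/p = 1/3
Gambler's ruin: P(hit 12 before 0 | start at 7) = (1 - r^a)/(1 - r^N)
r^7 = 1/2187; r^12 = 1/531441
P = (1 - 1/2187) / (1 - 1/531441) = 2186/2187 / 531440/531441 = 265599/265720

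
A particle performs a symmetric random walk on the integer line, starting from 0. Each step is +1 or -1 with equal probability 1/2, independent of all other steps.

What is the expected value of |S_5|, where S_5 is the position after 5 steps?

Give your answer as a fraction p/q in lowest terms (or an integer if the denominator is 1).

S_5 takes values m ≡ 1 (mod 2) with |m| ≤ 5; P(S_5=m) = C(5,(5+m)/2)/2^5.
Total paths: 2^5 = 32
Distribution: P(S=-5)=1/32, P(S=-3)=5/32, P(S=-1)=10/32, P(S=1)=10/32, P(S=3)=5/32, P(S=5)=1/32
E[|S_5|] = Σ_m |m|·P(S_5=m) = 60/32 = 15/8

Answer: 15/8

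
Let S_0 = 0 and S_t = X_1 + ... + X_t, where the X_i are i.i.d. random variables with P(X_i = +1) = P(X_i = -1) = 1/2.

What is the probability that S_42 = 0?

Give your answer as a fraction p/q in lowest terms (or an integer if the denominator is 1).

To return to 0 after 42 steps: need exactly 21 steps of +1 and 21 of -1.
Favorable paths: C(42,21) = 538257874440
Total paths: 2^42 = 4398046511104
P = 538257874440/4398046511104 = 67282234305/549755813888

Answer: 67282234305/549755813888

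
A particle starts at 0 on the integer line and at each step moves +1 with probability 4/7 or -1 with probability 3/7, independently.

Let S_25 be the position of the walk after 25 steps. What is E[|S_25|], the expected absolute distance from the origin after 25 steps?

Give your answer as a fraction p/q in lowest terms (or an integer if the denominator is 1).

S_25 takes values m ≡ 1 (mod 2) with |m| ≤ 25; P(S_25=m) = C(25,(25+m)/2) · (4/7)^((25+m)/2) · (3/7)^((25-m)/2).
Distribution: P(S=-25)=847288609443/1341068619663964900807, P(S=-23)=28242953648100/1341068619663964900807, P(S=-21)=451887258369600/1341068619663964900807, P(S=-19)=4619291974444800/1341068619663964900807, P(S=-17)=33874807812595200/1341068619663964900807, P(S=-15)=27099846250076160/191581231380566414401, P(S=-13)=120443761111449600/191581231380566414401, P(S=-11)=3051241948156723200/1341068619663964900807, P(S=-9)=9153725844470169600/1341068619663964900807, P(S=-7)=23053828052739686400/1341068619663964900807, P(S=-5)=49181499845844664320/1341068619663964900807, P(S=-3)=89420908810626662400/1341068619663964900807, P(S=-1)=19871313069028147200/191581231380566414401, P(S=1)=26495084092037529600/191581231380566414401, P(S=3)=211960672736300236800/1341068619663964900807, P(S=5)=207250435564382453760/1341068619663964900807, P(S=7)=172708696303652044800/1341068619663964900807, P(S=9)=121912020920224972800/1341068619663964900807, P(S=11)=72244160545318502400/1341068619663964900807, P(S=13)=5069765652303052800/191581231380566414401, P(S=15)=2027906260921221120/191581231380566414401, P(S=17)=4506458357602713600/1341068619663964900807, P(S=19)=1092474753358233600/1341068619663964900807, P(S=21)=189995609279692800/1341068619663964900807, P(S=23)=21110623253299200/1341068619663964900807, P(S=25)=1125899906842624/1341068619663964900807
E[|S_25|] = Σ_m |m|·P(S_25=m) = 136319937330645599575/27368747340080916343

Answer: 136319937330645599575/27368747340080916343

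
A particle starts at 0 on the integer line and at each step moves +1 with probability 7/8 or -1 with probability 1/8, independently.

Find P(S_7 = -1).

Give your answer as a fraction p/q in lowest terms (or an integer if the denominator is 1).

To reach position -1 after 7 steps: need 3 steps of +1 and 4 steps of -1.
Number of such sequences: C(7,3) = 35
Each has probability (7/8)^3 · (1/8)^4 = 343/2097152
P = 35 · 343/2097152 = 12005/2097152

Answer: 12005/2097152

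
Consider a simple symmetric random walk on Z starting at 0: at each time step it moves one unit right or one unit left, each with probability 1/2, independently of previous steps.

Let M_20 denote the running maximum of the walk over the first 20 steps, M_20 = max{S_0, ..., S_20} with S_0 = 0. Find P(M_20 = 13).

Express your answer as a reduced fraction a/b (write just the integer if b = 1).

Let M_20 = max(S_0,...,S_20). Use the reflection principle: for j ≥ 1, #{paths with M_20 ≥ j} = #{S_20 ≥ j} + #{S_20 ≥ j+1}.
By reflection, #{M_20 ≥ 13} = #{S_20 ≥ 13} + #{S_20 ≥ 14} = 1351 + 1351 = 2702.
#{M_20 ≥ 14} = #{S_20 ≥ 14} + #{S_20 ≥ 15} = 1351 + 211 = 1562.
#{M_20 = 13} = 2702 - 1562 = 1140.
P(M_20 = 13) = 1140/1048576 = 285/262144

Answer: 285/262144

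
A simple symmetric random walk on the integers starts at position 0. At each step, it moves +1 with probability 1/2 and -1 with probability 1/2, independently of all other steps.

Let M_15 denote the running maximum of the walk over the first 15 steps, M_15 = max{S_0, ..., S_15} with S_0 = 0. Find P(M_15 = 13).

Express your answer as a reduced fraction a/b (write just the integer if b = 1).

Let M_15 = max(S_0,...,S_15). Use the reflection principle: for j ≥ 1, #{paths with M_15 ≥ j} = #{S_15 ≥ j} + #{S_15 ≥ j+1}.
By reflection, #{M_15 ≥ 13} = #{S_15 ≥ 13} + #{S_15 ≥ 14} = 16 + 1 = 17.
#{M_15 ≥ 14} = #{S_15 ≥ 14} + #{S_15 ≥ 15} = 1 + 1 = 2.
#{M_15 = 13} = 17 - 2 = 15.
P(M_15 = 13) = 15/32768 = 15/32768

Answer: 15/32768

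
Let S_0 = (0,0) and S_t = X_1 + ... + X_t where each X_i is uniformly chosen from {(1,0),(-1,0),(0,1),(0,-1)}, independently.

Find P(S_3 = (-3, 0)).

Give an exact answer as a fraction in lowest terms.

Answer: 1/64

Derivation:
Let h be the number of horizontal steps (so 3-h are vertical). To end at (-3,0) need (h-3)/2 right-steps and ((3-h)+0)/2 up-steps.
Sum over h with 3 ≤ h ≤ 3, h ≡ 1 (mod 2), 3-h ≡ 0 (mod 2):
h=3: C(3,3)·C(3,0)·C(0,0) = 1·1·1 = 1
Total favorable: 1
Total paths: 4^3 = 64
P = 1/64 = 1/64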